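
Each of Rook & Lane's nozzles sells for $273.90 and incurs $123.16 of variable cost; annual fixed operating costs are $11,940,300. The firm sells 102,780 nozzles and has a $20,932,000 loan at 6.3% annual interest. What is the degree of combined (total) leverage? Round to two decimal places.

Total contribution margin = 102,780 × $150.74 = $15,493,057.20.
Subtracting fixed costs: EBIT = $15,493,057.20 − $11,940,300 = $3,552,757.20. Interest = $1,318,716.00, so EBIT − I = $2,234,041.20.
Degree of total leverage = total CM / (EBIT − interest) = $15,493,057.20 / $2,234,041.20 = 6.9350.

6.93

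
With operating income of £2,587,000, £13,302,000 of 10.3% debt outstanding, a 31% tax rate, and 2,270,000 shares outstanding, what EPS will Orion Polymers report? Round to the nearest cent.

Interest = £1,370,106.00, so EBT = £2,587,000 − £1,370,106.00 = £1,216,894.00.
After tax at 31%: net income = £1,216,894.00 × 0.69 = £839,656.86.
Per share: £839,656.86 / 2,270,000 shares = £0.37.

£0.37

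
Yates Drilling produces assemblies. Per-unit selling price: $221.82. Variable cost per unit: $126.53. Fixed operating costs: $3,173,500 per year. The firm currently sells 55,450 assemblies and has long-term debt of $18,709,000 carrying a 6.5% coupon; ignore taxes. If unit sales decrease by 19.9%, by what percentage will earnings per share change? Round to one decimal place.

-117.6%

Contribution at this volume is 55,450 × $95.29 = $5,283,830.50.
Operating income = contribution − fixed costs = $5,283,830.50 − $3,173,500 = $2,110,330.50.
After interest of $1,216,085.00, pre-tax earnings = $894,245.50.
Degree of combined leverage = contribution ÷ (EBIT − I) = $5,283,830.50 ÷ $894,245.50 = 5.9087.
%ΔEPS = DCL × %ΔSales = 5.9087 × -19.9% = -117.6%.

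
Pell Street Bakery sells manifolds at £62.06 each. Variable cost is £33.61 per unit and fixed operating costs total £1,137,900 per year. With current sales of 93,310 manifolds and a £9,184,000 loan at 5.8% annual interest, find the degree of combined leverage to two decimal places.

Total contribution margin = 93,310 × £28.45 = £2,654,669.50.
Subtracting fixed costs: EBIT = £2,654,669.50 − £1,137,900 = £1,516,769.50. Interest = £532,672.00.
DOL = £2,654,669.50 ÷ £1,516,769.50 = 1.7502; DFL = £1,516,769.50 ÷ £984,097.50 = 1.5413.
Combined leverage = 1.7502 × 1.5413 = 2.6976.

2.70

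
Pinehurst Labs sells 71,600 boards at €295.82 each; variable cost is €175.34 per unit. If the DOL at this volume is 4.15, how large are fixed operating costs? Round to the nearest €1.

€6,547,725

At 71,600 units, contribution = 71,600 × €120.48 = €8,626,368.00.
Since DOL = CM ÷ EBIT, EBIT = €8,626,368.00 ÷ 4.15 = €2,078,642.89.
And FC = contribution − EBIT = €8,626,368.00 − €2,078,642.89 = €6,547,725.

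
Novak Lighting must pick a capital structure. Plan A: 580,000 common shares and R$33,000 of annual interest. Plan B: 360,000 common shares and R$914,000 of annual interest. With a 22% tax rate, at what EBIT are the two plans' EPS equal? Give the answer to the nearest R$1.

Set EPS_A = EPS_B: (EBIT − R$33,000)(1 − 0.22) ÷ 580,000 = (EBIT − R$914,000)(1 − 0.22) ÷ 360,000.
Cancelling (1 − t) and cross-multiplying: 360,000·(EBIT − 33,000) = 580,000·(EBIT − 914,000).
Solving, EBIT = (914,000·580,000 − 33,000·360,000) / (580,000 − 360,000) = 518,240,000,000 / 220,000 = 2,355,636.36.

R$2,355,636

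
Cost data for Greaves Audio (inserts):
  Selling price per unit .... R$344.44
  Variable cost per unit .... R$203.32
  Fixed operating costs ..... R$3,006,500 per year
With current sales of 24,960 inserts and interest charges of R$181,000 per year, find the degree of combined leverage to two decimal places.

10.52

Contribution at this volume is 24,960 × R$141.12 = R$3,522,355.20.
EBIT = R$3,522,355.20 − R$3,006,500 = R$515,855.20. Interest = R$181,000.00, so EBIT − I = R$334,855.20.
Degree of total leverage = total CM / (EBIT − interest) = R$3,522,355.20 / R$334,855.20 = 10.5190.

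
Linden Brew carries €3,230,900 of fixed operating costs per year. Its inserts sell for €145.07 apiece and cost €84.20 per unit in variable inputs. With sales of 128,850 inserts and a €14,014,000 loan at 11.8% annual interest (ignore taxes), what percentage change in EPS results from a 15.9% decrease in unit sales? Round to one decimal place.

At 128,850 units, contribution = 128,850 × €60.87 = €7,843,099.50.
Operating income = contribution − fixed costs = €7,843,099.50 − €3,230,900 = €4,612,199.50.
After interest of €1,653,652.00, pre-tax earnings = €2,958,547.50.
DCL = total CM / (EBIT − I) = €7,843,099.50 / €2,958,547.50 = 2.6510.
EPS therefore changes by 2.6510 × (-15.9%) = -42.2%.

-42.2%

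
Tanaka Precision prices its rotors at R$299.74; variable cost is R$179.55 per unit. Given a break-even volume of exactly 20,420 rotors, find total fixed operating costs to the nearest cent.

Contribution margin per unit = R$299.74 − R$179.55 = R$120.19.
Since BE = FC / CM, FC = 20,420 × R$120.19 = R$2,454,279.80.

R$2,454,279.80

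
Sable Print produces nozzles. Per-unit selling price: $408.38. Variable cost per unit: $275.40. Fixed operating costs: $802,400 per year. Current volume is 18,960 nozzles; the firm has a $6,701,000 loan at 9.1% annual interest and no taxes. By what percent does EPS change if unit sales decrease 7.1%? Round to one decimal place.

-16.1%

Total contribution margin = 18,960 × $132.98 = $2,521,300.80.
EBIT = $2,521,300.80 − $802,400 = $1,718,900.80.
After interest of $609,791.00, pre-tax earnings = $1,109,109.80.
DCL = total CM / (EBIT − I) = $2,521,300.80 / $1,109,109.80 = 2.2733.
%ΔEPS = DCL × %ΔSales = 2.2733 × -7.1% = -16.1%.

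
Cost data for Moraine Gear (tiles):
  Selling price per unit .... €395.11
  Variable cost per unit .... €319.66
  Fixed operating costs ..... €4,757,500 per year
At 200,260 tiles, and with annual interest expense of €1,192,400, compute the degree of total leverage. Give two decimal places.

1.65

Contribution at this volume is 200,260 × €75.45 = €15,109,617.00.
EBIT = €15,109,617.00 − €4,757,500 = €10,352,117.00. Interest = €1,192,400.00, so EBIT − I = €9,159,717.00.
Degree of total leverage = total CM / (EBIT − interest) = €15,109,617.00 / €9,159,717.00 = 1.6496.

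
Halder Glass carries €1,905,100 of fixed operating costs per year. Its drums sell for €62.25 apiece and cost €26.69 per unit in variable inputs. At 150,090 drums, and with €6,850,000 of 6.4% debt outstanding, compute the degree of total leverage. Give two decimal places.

Total contribution margin = 150,090 × €35.56 = €5,337,200.40.
Subtracting fixed costs: EBIT = €5,337,200.40 − €1,905,100 = €3,432,100.40. Interest = €438,400.00.
DOL = €5,337,200.40 ÷ €3,432,100.40 = 1.5551; DFL = €3,432,100.40 ÷ €2,993,700.40 = 1.1464.
DCL = DOL × DFL = 1.5551 × 1.1464 = 1.7828.

1.78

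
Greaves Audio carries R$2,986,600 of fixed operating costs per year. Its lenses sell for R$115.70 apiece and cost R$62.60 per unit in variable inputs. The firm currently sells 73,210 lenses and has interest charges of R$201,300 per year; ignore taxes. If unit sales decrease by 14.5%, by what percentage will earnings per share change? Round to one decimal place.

Total contribution margin = 73,210 × R$53.10 = R$3,887,451.00.
Subtracting fixed costs: EBIT = R$3,887,451.00 − R$2,986,600 = R$900,851.00.
After interest of R$201,300.00, pre-tax earnings = R$699,551.00.
Degree of combined leverage = contribution ÷ (EBIT − I) = R$3,887,451.00 ÷ R$699,551.00 = 5.5571.
%ΔEPS = DCL × %ΔSales = 5.5571 × -14.5% = -80.6%.

-80.6%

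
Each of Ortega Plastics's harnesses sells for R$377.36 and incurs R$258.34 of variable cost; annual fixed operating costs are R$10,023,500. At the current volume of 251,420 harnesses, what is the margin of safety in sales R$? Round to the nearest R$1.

R$63,095,747

Contribution margin per unit = R$377.36 − R$258.34 = R$119.02. Break-even units = R$10,023,500 ÷ R$119.02 = 84,216.94; break-even revenue = 84,216.94 × R$377.36 = R$31,780,103.85.
Current sales = 251,420 × R$377.36 = R$94,875,851.20.
Margin of safety = R$94,875,851.20 − R$31,780,103.85 = R$63,095,747.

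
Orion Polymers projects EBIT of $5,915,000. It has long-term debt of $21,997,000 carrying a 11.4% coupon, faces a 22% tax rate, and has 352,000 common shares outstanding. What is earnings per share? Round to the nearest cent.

Interest = $2,507,658.00, so EBT = $5,915,000 − $2,507,658.00 = $3,407,342.00.
Net income = $3,407,342.00 × (1 − 0.22) = $2,657,726.76.
Per share: $2,657,726.76 / 352,000 shares = $7.55.

$7.55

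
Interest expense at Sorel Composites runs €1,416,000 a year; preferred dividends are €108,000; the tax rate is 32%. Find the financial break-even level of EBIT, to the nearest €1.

Preferred dividends are paid after tax, so their pre-tax equivalent is €108,000 ÷ (1 − 0.32) = €158,823.53.
EPS = 0 when EBIT covers interest plus the pre-tax preferred burden: €1,416,000 + €158,823.53 = €1,574,823.53.

€1,574,824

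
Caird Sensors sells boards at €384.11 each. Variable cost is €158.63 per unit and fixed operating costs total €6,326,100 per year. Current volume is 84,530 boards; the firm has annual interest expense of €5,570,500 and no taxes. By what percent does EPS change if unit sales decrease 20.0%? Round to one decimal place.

-53.2%

Contribution at this volume is 84,530 × €225.48 = €19,059,824.40.
Operating income = contribution − fixed costs = €19,059,824.40 − €6,326,100 = €12,733,724.40.
Interest = €5,570,500.00, so EBIT − I = €7,163,224.40.
Degree of combined leverage = contribution ÷ (EBIT − I) = €19,059,824.40 ÷ €7,163,224.40 = 2.6608.
%ΔEPS = DCL × %ΔSales = 2.6608 × -20.0% = -53.2%.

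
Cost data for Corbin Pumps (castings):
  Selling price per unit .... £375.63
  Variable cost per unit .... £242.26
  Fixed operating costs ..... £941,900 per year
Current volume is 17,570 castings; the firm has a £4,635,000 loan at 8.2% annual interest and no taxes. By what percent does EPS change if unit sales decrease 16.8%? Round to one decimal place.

-38.5%

Total contribution margin = 17,570 × £133.37 = £2,343,310.90.
Subtracting fixed costs: EBIT = £2,343,310.90 − £941,900 = £1,401,410.90.
After interest of £380,070.00, pre-tax earnings = £1,021,340.90.
DCL = total CM / (EBIT − I) = £2,343,310.90 / £1,021,340.90 = 2.2943.
%ΔEPS = DCL × %ΔSales = 2.2943 × -16.8% = -38.5%.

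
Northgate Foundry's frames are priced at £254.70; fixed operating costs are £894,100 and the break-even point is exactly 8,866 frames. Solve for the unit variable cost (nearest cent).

Contribution per unit must be FC / Q = £894,100 / 8,866 = £100.8459.
Variable cost per unit = £254.70 − £100.8459 = £153.85.

£153.85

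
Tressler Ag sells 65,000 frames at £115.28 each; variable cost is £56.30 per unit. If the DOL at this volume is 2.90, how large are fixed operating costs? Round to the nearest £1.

Contribution at this volume is 65,000 × £58.98 = £3,833,700.00.
DOL = contribution / EBIT, so EBIT = £3,833,700.00 / 2.90 = £1,321,965.52.
And FC = contribution − EBIT = £3,833,700.00 − £1,321,965.52 = £2,511,734.

£2,511,734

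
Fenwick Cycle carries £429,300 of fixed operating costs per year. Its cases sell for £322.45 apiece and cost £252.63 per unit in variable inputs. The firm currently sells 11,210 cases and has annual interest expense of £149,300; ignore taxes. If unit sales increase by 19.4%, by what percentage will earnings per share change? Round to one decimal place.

+74.4%

Total contribution margin = 11,210 × £69.82 = £782,682.20.
EBIT = £782,682.20 − £429,300 = £353,382.20.
After interest of £149,300.00, pre-tax earnings = £204,082.20.
Degree of combined leverage = contribution ÷ (EBIT − I) = £782,682.20 ÷ £204,082.20 = 3.8351.
EPS therefore changes by 3.8351 × (+19.4%) = +74.4%.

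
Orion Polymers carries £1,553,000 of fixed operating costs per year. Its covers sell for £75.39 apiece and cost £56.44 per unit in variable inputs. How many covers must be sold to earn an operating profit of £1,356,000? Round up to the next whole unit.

153,510 covers

Unit CM = price − variable cost = £75.39 − £56.44 = £18.95.
Need Q such that Q × £18.95 − £1,553,000 = £1,356,000, i.e. Q = £2,909,000 / £18.95 = 153,509.23 → 153,510.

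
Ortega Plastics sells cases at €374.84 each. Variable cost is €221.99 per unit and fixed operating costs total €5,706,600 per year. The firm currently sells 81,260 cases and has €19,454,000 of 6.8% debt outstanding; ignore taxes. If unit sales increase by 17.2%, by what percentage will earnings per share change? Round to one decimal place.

+39.6%

At 81,260 units, contribution = 81,260 × €152.85 = €12,420,591.00.
Operating income = contribution − fixed costs = €12,420,591.00 − €5,706,600 = €6,713,991.00.
Interest = €1,322,872.00, so EBIT − I = €5,391,119.00.
Degree of combined leverage = contribution ÷ (EBIT − I) = €12,420,591.00 ÷ €5,391,119.00 = 2.3039.
EPS therefore changes by 2.3039 × (+17.2%) = +39.6%.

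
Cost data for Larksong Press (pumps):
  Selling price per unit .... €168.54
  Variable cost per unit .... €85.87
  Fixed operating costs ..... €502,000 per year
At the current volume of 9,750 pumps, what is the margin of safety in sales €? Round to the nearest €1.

€619,834

Unit CM = price − variable cost = €168.54 − €85.87 = €82.67. Break-even units = €502,000 ÷ €82.67 = 6,072.34; break-even revenue = 6,072.34 × €168.54 = €1,023,431.47.
Actual sales revenue = 9,750 × €168.54 = €1,643,265.00.
Margin of safety = €1,643,265.00 − €1,023,431.47 = €619,834.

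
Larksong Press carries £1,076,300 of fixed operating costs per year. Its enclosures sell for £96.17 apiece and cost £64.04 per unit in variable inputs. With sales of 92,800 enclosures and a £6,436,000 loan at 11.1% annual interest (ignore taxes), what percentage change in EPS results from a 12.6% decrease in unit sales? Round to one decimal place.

Total contribution margin = 92,800 × £32.13 = £2,981,664.00.
Operating income = contribution − fixed costs = £2,981,664.00 − £1,076,300 = £1,905,364.00.
After interest of £714,396.00, pre-tax earnings = £1,190,968.00.
DCL = total CM / (EBIT − I) = £2,981,664.00 / £1,190,968.00 = 2.5036.
%ΔEPS = DCL × %ΔSales = 2.5036 × -12.6% = -31.5%.

-31.5%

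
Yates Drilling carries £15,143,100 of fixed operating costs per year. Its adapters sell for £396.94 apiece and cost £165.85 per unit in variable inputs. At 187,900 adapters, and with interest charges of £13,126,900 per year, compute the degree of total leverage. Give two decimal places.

At 187,900 units, contribution = 187,900 × £231.09 = £43,421,811.00.
Operating income = contribution − fixed costs = £43,421,811.00 − £15,143,100 = £28,278,711.00. Interest = £13,126,900.00, so EBIT − I = £15,151,811.00.
DCL = contribution ÷ (EBIT − I) = £43,421,811.00 ÷ £15,151,811.00 = 2.8658.

2.87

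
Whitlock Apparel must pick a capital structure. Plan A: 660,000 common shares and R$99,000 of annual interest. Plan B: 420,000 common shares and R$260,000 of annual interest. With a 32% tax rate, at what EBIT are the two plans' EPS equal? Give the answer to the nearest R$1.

R$541,750

Set EPS_A = EPS_B: (EBIT − R$99,000)(1 − 0.32) ÷ 660,000 = (EBIT − R$260,000)(1 − 0.32) ÷ 420,000.
Cancelling (1 − t) and cross-multiplying: 420,000·(EBIT − 99,000) = 660,000·(EBIT − 260,000).
Solving, EBIT = (260,000·660,000 − 99,000·420,000) / (660,000 − 420,000) = 130,020,000,000 / 240,000 = 541,750.00.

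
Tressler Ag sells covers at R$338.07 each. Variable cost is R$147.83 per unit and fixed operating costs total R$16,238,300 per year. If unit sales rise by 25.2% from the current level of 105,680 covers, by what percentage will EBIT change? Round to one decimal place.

At 105,680 units, contribution = 105,680 × R$190.24 = R$20,104,563.20.
Operating income = contribution − fixed costs = R$20,104,563.20 − R$16,238,300 = R$3,866,263.20.
So DOL = total CM / EBIT = R$20,104,563.20 / R$3,866,263.20 = 5.2000.
Operating income changes by 5.2000 × +25.2% = +131.0%.

+131.0%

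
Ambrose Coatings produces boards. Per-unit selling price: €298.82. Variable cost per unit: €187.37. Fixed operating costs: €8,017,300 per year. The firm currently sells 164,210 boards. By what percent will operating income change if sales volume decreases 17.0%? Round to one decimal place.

Total contribution margin = 164,210 × €111.45 = €18,301,204.50.
Subtracting fixed costs: EBIT = €18,301,204.50 − €8,017,300 = €10,283,904.50.
Degree of operating leverage = €18,301,204.50 / €10,283,904.50 = 1.7796.
Operating income changes by 1.7796 × -17.0% = -30.3%.

-30.3%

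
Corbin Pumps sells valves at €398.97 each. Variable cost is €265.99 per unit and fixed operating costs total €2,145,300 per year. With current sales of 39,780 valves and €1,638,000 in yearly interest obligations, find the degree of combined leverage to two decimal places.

Contribution at this volume is 39,780 × €132.98 = €5,289,944.40.
EBIT = €5,289,944.40 − €2,145,300 = €3,144,644.40. Interest = €1,638,000.00.
DOL = €5,289,944.40 ÷ €3,144,644.40 = 1.6822; DFL = €3,144,644.40 ÷ €1,506,644.40 = 2.0872.
DCL = DOL × DFL = 1.6822 × 2.0872 = 3.5111.

3.51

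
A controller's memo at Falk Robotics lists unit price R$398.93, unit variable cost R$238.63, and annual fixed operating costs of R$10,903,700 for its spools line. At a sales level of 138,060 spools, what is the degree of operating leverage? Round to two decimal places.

1.97

At 138,060 units, contribution = 138,060 × R$160.30 = R$22,131,018.00.
Operating income = contribution − fixed costs = R$22,131,018.00 − R$10,903,700 = R$11,227,318.00.
Degree of operating leverage = R$22,131,018.00 / R$11,227,318.00 = 1.9712.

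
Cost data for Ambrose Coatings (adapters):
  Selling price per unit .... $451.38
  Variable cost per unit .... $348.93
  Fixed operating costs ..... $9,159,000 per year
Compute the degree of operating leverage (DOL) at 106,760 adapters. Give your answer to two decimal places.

Contribution at this volume is 106,760 × $102.45 = $10,937,562.00.
Operating income = contribution − fixed costs = $10,937,562.00 − $9,159,000 = $1,778,562.00.
So DOL = total CM / EBIT = $10,937,562.00 / $1,778,562.00 = 6.1497.

6.15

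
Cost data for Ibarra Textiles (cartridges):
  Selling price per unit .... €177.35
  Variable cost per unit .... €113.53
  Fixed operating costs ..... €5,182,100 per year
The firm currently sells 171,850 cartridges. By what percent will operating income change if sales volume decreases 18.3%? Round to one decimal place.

Total contribution margin = 171,850 × €63.82 = €10,967,467.00.
EBIT = €10,967,467.00 − €5,182,100 = €5,785,367.00.
So DOL = total CM / EBIT = €10,967,467.00 / €5,785,367.00 = 1.8957.
%ΔEBIT = DOL × %ΔSales = 1.8957 × -18.3% = -34.7%.

-34.7%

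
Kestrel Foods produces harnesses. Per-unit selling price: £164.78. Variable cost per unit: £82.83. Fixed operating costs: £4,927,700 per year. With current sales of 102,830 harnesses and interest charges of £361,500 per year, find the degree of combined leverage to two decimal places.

Total contribution margin = 102,830 × £81.95 = £8,426,918.50.
EBIT = £8,426,918.50 − £4,927,700 = £3,499,218.50. Interest = £361,500.00.
DOL = £8,426,918.50 ÷ £3,499,218.50 = 2.4082; DFL = £3,499,218.50 ÷ £3,137,718.50 = 1.1152.
DCL = DOL × DFL = 2.4082 × 1.1152 = 2.6856.

2.69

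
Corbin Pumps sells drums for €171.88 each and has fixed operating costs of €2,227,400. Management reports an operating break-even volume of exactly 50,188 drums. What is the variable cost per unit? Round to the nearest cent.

Contribution per unit must be FC / Q = €2,227,400 / 50,188 = €44.3811.
Hence VC = price − CM = €171.88 − €44.3811 = €127.50.

€127.50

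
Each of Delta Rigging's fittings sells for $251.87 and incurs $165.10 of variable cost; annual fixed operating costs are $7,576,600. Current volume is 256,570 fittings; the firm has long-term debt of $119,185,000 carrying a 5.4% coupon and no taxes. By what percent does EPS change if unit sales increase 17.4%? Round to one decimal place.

+47.0%

Contribution at this volume is 256,570 × $86.77 = $22,262,578.90.
Operating income = contribution − fixed costs = $22,262,578.90 − $7,576,600 = $14,685,978.90.
Interest = $6,435,990.00, so EBIT − I = $8,249,988.90.
DCL = total CM / (EBIT − I) = $22,262,578.90 / $8,249,988.90 = 2.6985.
EPS therefore changes by 2.6985 × (+17.4%) = +47.0%.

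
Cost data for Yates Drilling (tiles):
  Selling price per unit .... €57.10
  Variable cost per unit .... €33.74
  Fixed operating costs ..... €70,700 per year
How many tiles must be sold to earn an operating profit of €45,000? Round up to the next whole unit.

Each unit contributes €57.10 − €33.74 = €23.36.
Need Q such that Q × €23.36 − €70,700 = €45,000, i.e. Q = €115,700 / €23.36 = 4,952.91 → 4,953.

4,953 tiles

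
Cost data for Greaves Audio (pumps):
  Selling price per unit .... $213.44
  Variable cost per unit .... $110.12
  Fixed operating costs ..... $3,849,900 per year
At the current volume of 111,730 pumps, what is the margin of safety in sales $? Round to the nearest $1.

$15,894,470

Each unit contributes $213.44 − $110.12 = $103.32. Break-even units = $3,849,900 ÷ $103.32 = 37,261.90; break-even revenue = 37,261.90 × $213.44 = $7,953,180.95.
Current sales = 111,730 × $213.44 = $23,847,651.20.
Margin of safety = $23,847,651.20 − $7,953,180.95 = $15,894,470.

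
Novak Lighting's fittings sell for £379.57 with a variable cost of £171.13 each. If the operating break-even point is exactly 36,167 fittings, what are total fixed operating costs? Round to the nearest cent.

Unit CM = price − variable cost = £379.57 − £171.13 = £208.44.
Fixed costs = break-even units × CM = 36,167 × £208.44 = £7,538,649.48.

£7,538,649.48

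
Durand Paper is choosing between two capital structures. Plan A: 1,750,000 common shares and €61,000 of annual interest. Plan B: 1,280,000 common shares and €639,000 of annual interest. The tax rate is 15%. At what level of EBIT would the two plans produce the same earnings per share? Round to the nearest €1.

€2,213,128

Set EPS_A = EPS_B: (EBIT − €61,000)(1 − 0.15) ÷ 1,750,000 = (EBIT − €639,000)(1 − 0.15) ÷ 1,280,000.
Cancelling (1 − t) and cross-multiplying: 1,280,000·(EBIT − 61,000) = 1,750,000·(EBIT − 639,000).
Solving, EBIT = (639,000·1,750,000 − 61,000·1,280,000) / (1,750,000 − 1,280,000) = 1,040,170,000,000 / 470,000 = 2,213,127.66.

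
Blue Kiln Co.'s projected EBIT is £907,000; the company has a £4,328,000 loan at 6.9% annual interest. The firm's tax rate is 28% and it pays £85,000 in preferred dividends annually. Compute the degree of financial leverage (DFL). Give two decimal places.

1.85

Interest = £298,632.00.
Preferred dividends grossed up pre-tax: £85,000 / (1 − 0.28) = £118,055.56.
DFL = EBIT ÷ [EBIT − I − D_p/(1−t)] = £907,000 ÷ [£907,000 − £298,632.00 − £118,055.56] = £907,000 ÷ £490,312.44 = 1.8498.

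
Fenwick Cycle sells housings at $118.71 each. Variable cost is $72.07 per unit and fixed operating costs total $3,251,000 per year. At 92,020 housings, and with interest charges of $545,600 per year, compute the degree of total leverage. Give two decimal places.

Total contribution margin = 92,020 × $46.64 = $4,291,812.80.
EBIT = $4,291,812.80 − $3,251,000 = $1,040,812.80. Interest = $545,600.00.
DOL = $4,291,812.80 ÷ $1,040,812.80 = 4.1235; DFL = $1,040,812.80 ÷ $495,212.80 = 2.1017.
Combined leverage = 4.1235 × 2.1017 = 8.6664.

8.67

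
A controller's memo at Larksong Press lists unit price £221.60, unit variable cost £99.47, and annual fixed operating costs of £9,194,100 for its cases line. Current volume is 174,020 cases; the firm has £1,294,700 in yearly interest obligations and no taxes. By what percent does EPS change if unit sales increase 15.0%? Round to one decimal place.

+29.6%

Total contribution margin = 174,020 × £122.13 = £21,253,062.60.
Operating income = contribution − fixed costs = £21,253,062.60 − £9,194,100 = £12,058,962.60.
After interest of £1,294,700.00, pre-tax earnings = £10,764,262.60.
DCL = total CM / (EBIT − I) = £21,253,062.60 / £10,764,262.60 = 1.9744.
%ΔEPS = DCL × %ΔSales = 1.9744 × +15.0% = +29.6%.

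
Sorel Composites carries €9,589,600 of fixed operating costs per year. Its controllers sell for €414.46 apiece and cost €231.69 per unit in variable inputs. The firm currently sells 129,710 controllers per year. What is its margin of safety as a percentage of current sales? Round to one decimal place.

59.5%

Contribution margin per unit = €414.46 − €231.69 = €182.77. Break-even units = €9,589,600 ÷ €182.77 = 52,468.13; break-even revenue = 52,468.13 × €414.46 = €21,745,940.89.
Actual sales revenue = 129,710 × €414.46 = €53,759,606.60.
Margin of safety = (€53,759,606.60 − €21,745,940.89) ÷ €53,759,606.60 = 59.5%.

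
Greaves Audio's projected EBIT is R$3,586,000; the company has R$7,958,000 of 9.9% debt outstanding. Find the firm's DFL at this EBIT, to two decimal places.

Annual interest charges come to R$787,842.00.
Degree of financial leverage = EBIT / (EBIT − interest) = R$3,586,000 / R$2,798,158.00 = 1.2816.

1.28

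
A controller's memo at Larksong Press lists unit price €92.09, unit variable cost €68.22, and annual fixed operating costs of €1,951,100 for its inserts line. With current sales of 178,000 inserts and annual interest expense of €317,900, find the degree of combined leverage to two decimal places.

2.15

Contribution at this volume is 178,000 × €23.87 = €4,248,860.00.
EBIT = €4,248,860.00 − €1,951,100 = €2,297,760.00. Interest = €317,900.00, so EBIT − I = €1,979,860.00.
DCL = contribution ÷ (EBIT − I) = €4,248,860.00 ÷ €1,979,860.00 = 2.1460.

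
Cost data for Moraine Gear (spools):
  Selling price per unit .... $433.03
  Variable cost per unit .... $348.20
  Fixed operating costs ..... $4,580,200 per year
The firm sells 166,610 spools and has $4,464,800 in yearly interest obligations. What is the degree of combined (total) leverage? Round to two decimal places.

Contribution at this volume is 166,610 × $84.83 = $14,133,526.30.
EBIT = $14,133,526.30 − $4,580,200 = $9,553,326.30. Interest = $4,464,800.00.
DOL = $14,133,526.30 ÷ $9,553,326.30 = 1.4794; DFL = $9,553,326.30 ÷ $5,088,526.30 = 1.8774.
Combined leverage = 1.4794 × 1.8774 = 2.7774.

2.78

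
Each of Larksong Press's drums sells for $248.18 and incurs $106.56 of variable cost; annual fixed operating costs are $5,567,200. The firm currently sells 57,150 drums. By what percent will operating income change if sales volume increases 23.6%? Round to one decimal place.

+75.6%

At 57,150 units, contribution = 57,150 × $141.62 = $8,093,583.00.
Operating income = contribution − fixed costs = $8,093,583.00 − $5,567,200 = $2,526,383.00.
So DOL = total CM / EBIT = $8,093,583.00 / $2,526,383.00 = 3.2036.
Operating income changes by 3.2036 × +23.6% = +75.6%.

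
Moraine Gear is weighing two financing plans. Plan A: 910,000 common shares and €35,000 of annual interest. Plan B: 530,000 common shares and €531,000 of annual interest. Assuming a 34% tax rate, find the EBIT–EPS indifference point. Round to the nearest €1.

Set EPS_A = EPS_B: (EBIT − €35,000)(1 − 0.34) ÷ 910,000 = (EBIT − €531,000)(1 − 0.34) ÷ 530,000.
The (1 − t) factor cancels: (EBIT − 35,000) × 530,000 = (EBIT − 531,000) × 910,000.
Solving, EBIT = (531,000·910,000 − 35,000·530,000) / (910,000 − 530,000) = 464,660,000,000 / 380,000 = 1,222,789.47.

€1,222,789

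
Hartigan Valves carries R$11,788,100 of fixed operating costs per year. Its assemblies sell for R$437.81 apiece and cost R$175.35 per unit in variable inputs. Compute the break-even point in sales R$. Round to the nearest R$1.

R$19,663,751

Contribution margin per unit = R$437.81 − R$175.35 = R$262.46, a CM ratio of R$262.46 ÷ R$437.81 = 0.5995.
Break-even sales = FC ÷ CM ratio = R$11,788,100 × R$437.81 / R$262.46 = R$19,663,751.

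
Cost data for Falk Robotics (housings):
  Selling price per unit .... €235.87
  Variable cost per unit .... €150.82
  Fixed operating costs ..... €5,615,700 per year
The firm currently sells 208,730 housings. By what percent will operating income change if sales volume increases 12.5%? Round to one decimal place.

At 208,730 units, contribution = 208,730 × €85.05 = €17,752,486.50.
Operating income = contribution − fixed costs = €17,752,486.50 − €5,615,700 = €12,136,786.50.
Degree of operating leverage = €17,752,486.50 / €12,136,786.50 = 1.4627.
So EBIT moves 1.4627 × (+12.5%) = +18.3%.

+18.3%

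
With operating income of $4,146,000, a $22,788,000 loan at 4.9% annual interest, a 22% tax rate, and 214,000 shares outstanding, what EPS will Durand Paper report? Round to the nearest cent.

Interest = $1,116,612.00, so EBT = $4,146,000 − $1,116,612.00 = $3,029,388.00.
After tax at 22%: net income = $3,029,388.00 × 0.78 = $2,362,922.64.
EPS = $2,362,922.64 ÷ 214,000 = $11.04.

$11.04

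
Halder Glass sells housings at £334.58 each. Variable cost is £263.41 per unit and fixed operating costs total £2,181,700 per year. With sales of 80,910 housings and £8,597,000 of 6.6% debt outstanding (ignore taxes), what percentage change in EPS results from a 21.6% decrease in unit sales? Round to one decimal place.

At 80,910 units, contribution = 80,910 × £71.17 = £5,758,364.70.
EBIT = £5,758,364.70 − £2,181,700 = £3,576,664.70.
Interest = £567,402.00, so EBIT − I = £3,009,262.70.
DCL = total CM / (EBIT − I) = £5,758,364.70 / £3,009,262.70 = 1.9135.
EPS therefore changes by 1.9135 × (-21.6%) = -41.3%.

-41.3%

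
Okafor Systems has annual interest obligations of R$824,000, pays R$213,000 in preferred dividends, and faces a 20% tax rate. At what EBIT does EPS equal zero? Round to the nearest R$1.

Preferred dividends are paid after tax, so their pre-tax equivalent is R$213,000 ÷ (1 − 0.20) = R$266,250.00.
Financial break-even EBIT = interest + D_p ÷ (1 − t) = R$824,000 + R$266,250.00 = R$1,090,250.00.

R$1,090,250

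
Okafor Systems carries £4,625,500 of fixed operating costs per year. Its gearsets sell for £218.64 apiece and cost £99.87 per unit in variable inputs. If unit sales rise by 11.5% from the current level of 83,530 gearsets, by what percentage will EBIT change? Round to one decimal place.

Total contribution margin = 83,530 × £118.77 = £9,920,858.10.
Operating income = contribution − fixed costs = £9,920,858.10 − £4,625,500 = £5,295,358.10.
Degree of operating leverage = £9,920,858.10 / £5,295,358.10 = 1.8735.
Operating income changes by 1.8735 × +11.5% = +21.5%.

+21.5%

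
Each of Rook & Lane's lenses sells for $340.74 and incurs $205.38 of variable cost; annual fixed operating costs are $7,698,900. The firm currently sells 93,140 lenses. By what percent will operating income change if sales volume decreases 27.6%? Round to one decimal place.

Total contribution margin = 93,140 × $135.36 = $12,607,430.40.
EBIT = $12,607,430.40 − $7,698,900 = $4,908,530.40.
DOL = contribution ÷ EBIT = $12,607,430.40 ÷ $4,908,530.40 = 2.5685.
So EBIT moves 2.5685 × (-27.6%) = -70.9%.

-70.9%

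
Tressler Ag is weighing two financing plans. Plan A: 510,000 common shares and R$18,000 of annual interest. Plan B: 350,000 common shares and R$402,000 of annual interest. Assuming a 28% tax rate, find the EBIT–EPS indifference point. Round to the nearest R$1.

R$1,242,000

At indifference, (EBIT − 18,000)(1 − t)/510,000 = (EBIT − 402,000)(1 − t)/350,000.
The (1 − t) factor cancels: (EBIT − 18,000) × 350,000 = (EBIT − 402,000) × 510,000.
Solving, EBIT = (402,000·510,000 − 18,000·350,000) / (510,000 − 350,000) = 198,720,000,000 / 160,000 = 1,242,000.00.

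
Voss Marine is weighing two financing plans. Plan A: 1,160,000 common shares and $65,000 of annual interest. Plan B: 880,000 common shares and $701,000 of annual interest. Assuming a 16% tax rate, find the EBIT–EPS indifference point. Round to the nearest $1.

$2,699,857

Set EPS_A = EPS_B: (EBIT − $65,000)(1 − 0.16) ÷ 1,160,000 = (EBIT − $701,000)(1 − 0.16) ÷ 880,000.
The (1 − t) factor cancels: (EBIT − 65,000) × 880,000 = (EBIT − 701,000) × 1,160,000.
EBIT × (1,160,000 − 880,000) = 701,000 × 1,160,000 − 65,000 × 880,000 = 755,960,000,000, so EBIT = 755,960,000,000 ÷ 280,000 = 2,699,857.14.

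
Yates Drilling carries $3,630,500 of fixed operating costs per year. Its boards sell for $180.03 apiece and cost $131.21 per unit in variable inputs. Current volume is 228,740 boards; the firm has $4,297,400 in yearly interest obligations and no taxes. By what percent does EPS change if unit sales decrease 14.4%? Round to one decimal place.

At 228,740 units, contribution = 228,740 × $48.82 = $11,167,086.80.
Operating income = contribution − fixed costs = $11,167,086.80 − $3,630,500 = $7,536,586.80.
After interest of $4,297,400.00, pre-tax earnings = $3,239,186.80.
Degree of combined leverage = contribution ÷ (EBIT − I) = $11,167,086.80 ÷ $3,239,186.80 = 3.4475.
%ΔEPS = DCL × %ΔSales = 3.4475 × -14.4% = -49.6%.

-49.6%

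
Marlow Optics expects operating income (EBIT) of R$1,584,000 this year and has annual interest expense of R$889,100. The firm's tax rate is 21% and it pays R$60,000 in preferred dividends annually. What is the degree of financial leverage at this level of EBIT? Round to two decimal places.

2.56

Annual interest charges come to R$889,100.00.
Pre-tax preferred-dividend burden = R$60,000 ÷ (1 − 0.21) = R$75,949.37.
DFL = EBIT ÷ [EBIT − I − D_p/(1−t)] = R$1,584,000 ÷ [R$1,584,000 − R$889,100.00 − R$75,949.37] = R$1,584,000 ÷ R$618,950.63 = 2.5592.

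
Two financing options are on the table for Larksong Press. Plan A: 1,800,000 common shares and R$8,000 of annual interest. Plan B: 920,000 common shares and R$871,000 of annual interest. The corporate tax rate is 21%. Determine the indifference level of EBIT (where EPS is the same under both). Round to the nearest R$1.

R$1,773,227

Set EPS_A = EPS_B: (EBIT − R$8,000)(1 − 0.21) ÷ 1,800,000 = (EBIT − R$871,000)(1 − 0.21) ÷ 920,000.
The (1 − t) factor cancels: (EBIT − 8,000) × 920,000 = (EBIT − 871,000) × 1,800,000.
EBIT × (1,800,000 − 920,000) = 871,000 × 1,800,000 − 8,000 × 920,000 = 1,560,440,000,000, so EBIT = 1,560,440,000,000 ÷ 880,000 = 1,773,227.27.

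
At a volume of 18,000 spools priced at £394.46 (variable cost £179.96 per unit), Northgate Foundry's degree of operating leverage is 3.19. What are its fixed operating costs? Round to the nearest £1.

At 18,000 units, contribution = 18,000 × £214.50 = £3,861,000.00.
Since DOL = CM ÷ EBIT, EBIT = £3,861,000.00 ÷ 3.19 = £1,210,344.83.
And FC = contribution − EBIT = £3,861,000.00 − £1,210,344.83 = £2,650,655.

£2,650,655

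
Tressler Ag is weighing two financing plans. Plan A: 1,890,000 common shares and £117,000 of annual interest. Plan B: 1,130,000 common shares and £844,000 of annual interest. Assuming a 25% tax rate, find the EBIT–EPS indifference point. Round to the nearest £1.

£1,924,934

Set EPS_A = EPS_B: (EBIT − £117,000)(1 − 0.25) ÷ 1,890,000 = (EBIT − £844,000)(1 − 0.25) ÷ 1,130,000.
Cancelling (1 − t) and cross-multiplying: 1,130,000·(EBIT − 117,000) = 1,890,000·(EBIT − 844,000).
EBIT × (1,890,000 − 1,130,000) = 844,000 × 1,890,000 − 117,000 × 1,130,000 = 1,462,950,000,000, so EBIT = 1,462,950,000,000 ÷ 760,000 = 1,924,934.21.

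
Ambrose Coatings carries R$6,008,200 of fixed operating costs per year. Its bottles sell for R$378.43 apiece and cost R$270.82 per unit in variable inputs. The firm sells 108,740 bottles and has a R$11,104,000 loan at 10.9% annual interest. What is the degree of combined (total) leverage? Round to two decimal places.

2.61

At 108,740 units, contribution = 108,740 × R$107.61 = R$11,701,511.40.
Subtracting fixed costs: EBIT = R$11,701,511.40 − R$6,008,200 = R$5,693,311.40. Interest = R$1,210,336.00, so EBIT − I = R$4,482,975.40.
DCL = contribution ÷ (EBIT − I) = R$11,701,511.40 ÷ R$4,482,975.40 = 2.6102.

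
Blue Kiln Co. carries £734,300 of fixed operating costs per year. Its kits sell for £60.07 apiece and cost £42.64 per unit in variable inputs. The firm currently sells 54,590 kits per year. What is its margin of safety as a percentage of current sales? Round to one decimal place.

22.8%

Contribution margin per unit = £60.07 − £42.64 = £17.43. Break-even units = £734,300 ÷ £17.43 = 42,128.51; break-even revenue = 42,128.51 × £60.07 = £2,530,659.84.
Actual sales revenue = 54,590 × £60.07 = £3,279,221.30.
Margin of safety = (£3,279,221.30 − £2,530,659.84) ÷ £3,279,221.30 = 22.8%.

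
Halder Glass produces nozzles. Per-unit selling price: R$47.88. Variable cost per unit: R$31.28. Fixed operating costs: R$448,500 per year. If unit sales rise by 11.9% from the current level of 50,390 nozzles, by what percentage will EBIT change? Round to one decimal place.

+25.7%

Contribution at this volume is 50,390 × R$16.60 = R$836,474.00.
Subtracting fixed costs: EBIT = R$836,474.00 − R$448,500 = R$387,974.00.
So DOL = total CM / EBIT = R$836,474.00 / R$387,974.00 = 2.1560.
%ΔEBIT = DOL × %ΔSales = 2.1560 × +11.9% = +25.7%.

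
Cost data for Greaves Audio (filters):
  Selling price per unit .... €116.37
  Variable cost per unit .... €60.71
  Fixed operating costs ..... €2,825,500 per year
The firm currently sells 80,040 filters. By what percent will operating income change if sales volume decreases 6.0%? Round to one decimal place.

-16.4%

At 80,040 units, contribution = 80,040 × €55.66 = €4,455,026.40.
Subtracting fixed costs: EBIT = €4,455,026.40 − €2,825,500 = €1,629,526.40.
Degree of operating leverage = €4,455,026.40 / €1,629,526.40 = 2.7339.
Operating income changes by 2.7339 × -6.0% = -16.4%.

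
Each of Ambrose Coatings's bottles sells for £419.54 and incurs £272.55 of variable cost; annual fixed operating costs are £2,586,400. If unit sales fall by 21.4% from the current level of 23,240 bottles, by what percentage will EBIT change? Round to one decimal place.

-88.1%

At 23,240 units, contribution = 23,240 × £146.99 = £3,416,047.60.
Operating income = contribution − fixed costs = £3,416,047.60 − £2,586,400 = £829,647.60.
So DOL = total CM / EBIT = £3,416,047.60 / £829,647.60 = 4.1175.
Operating income changes by 4.1175 × -21.4% = -88.1%.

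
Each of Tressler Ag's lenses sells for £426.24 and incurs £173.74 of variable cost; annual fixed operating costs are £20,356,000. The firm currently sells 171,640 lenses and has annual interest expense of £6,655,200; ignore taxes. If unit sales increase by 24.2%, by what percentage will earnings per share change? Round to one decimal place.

+64.2%

Total contribution margin = 171,640 × £252.50 = £43,339,100.00.
EBIT = £43,339,100.00 − £20,356,000 = £22,983,100.00.
Interest = £6,655,200.00, so EBIT − I = £16,327,900.00.
Degree of combined leverage = contribution ÷ (EBIT − I) = £43,339,100.00 ÷ £16,327,900.00 = 2.6543.
%ΔEPS = DCL × %ΔSales = 2.6543 × +24.2% = +64.2%.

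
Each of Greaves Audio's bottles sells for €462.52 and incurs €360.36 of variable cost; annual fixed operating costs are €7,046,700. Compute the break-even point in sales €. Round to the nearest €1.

€31,903,286

CM per unit = €462.52 − €360.36 = €102.16; CM ratio = €102.16 / €462.52 = 0.2209.
Break-even sales = FC ÷ CM ratio = €7,046,700 × €462.52 / €102.16 = €31,903,286.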